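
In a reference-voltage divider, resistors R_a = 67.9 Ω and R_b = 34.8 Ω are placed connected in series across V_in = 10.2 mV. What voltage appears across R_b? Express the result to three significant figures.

ΣR = 67.9 + 34.8 = 102.7 Ω.
Voltage divider: V = V_in · (34.80 / 102.7) = 10.2 × 0.3389 = 3.456 mV.

V ≈ 3.46 mV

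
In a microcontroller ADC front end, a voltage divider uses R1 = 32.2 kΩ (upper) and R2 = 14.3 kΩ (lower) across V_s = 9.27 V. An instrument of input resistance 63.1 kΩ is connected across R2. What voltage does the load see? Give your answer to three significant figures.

First combine the lower leg with the load: R2 ‖ R_L = 11.66 kΩ.
Voltage divider with the loaded lower leg: V_out = 9.27 × 11.66/(32.2 + 11.66) = 9.27 × 0.2658 = 2.464 V.

V_out ≈ 2.46 V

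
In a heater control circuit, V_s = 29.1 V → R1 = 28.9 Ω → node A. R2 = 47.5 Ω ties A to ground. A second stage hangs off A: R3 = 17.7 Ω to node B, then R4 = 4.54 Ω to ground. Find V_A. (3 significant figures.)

Looking into the second stage from A: R3 + R4 = 22.24 Ω appears in parallel with R2.
Effective lower resistance at A: R2 ‖ 22.24 = 15.15 Ω.
V_A = 29.1 × 15.15/(28.9 + 15.15) = 10.01 V.

V_A ≈ 10.0 V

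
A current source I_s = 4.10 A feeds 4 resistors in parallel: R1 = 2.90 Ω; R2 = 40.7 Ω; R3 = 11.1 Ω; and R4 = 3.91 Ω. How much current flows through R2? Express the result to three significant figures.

I ≈ 0.141 A

Conductances: ΣG = 1/2.90 + 1/40.7 + 1/11.1 + 1/3.91 = 0.7152 (1/Ω).
R2 takes the fraction G_k/ΣG = 0.02457/0.7152 = 0.03435, so I = 4.10 × 0.03435 = 0.1408 A.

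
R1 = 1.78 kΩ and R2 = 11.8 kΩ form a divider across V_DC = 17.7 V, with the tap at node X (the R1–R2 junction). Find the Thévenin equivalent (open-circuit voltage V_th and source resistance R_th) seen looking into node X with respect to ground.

V_th ≈ 15.4 V, R_th ≈ 1.55 kΩ

Open-circuit (no load on X): V_th = V_DC · R2/(R1 + R2) = 17.7 × 11.8/(1.780 + 11.8) = 15.38 V.
Looking into X with the source shorted: R_th = R1·R2/(R1+R2) = 1.780 × 11.8/13.58 = 1.547 kΩ.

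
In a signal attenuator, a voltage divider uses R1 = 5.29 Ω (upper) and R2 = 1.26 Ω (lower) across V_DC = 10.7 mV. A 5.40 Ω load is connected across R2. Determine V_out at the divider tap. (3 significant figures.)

V_out ≈ 1.73 mV

The load sits in parallel with R2, giving an effective lower resistance R2' = R2·R_L/(R2+R_L) = 1.022 Ω.
Now apply the divider: V_out = 10.7 × 0.1619 = 1.732 mV.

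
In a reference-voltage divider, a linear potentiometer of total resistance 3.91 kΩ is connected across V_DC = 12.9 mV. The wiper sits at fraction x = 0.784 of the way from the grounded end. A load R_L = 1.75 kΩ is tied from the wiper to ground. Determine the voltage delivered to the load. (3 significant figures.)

Lower segment x·R_p = 3.065 kΩ; upper segment (1−x)·R_p = 0.8446 kΩ.
(x·R_p) ‖ R_L = 1.114 kΩ.
V_out = 12.9 × 1.114/(0.8446 + 1.114) = 7.337 mV.

V_out ≈ 7.34 mV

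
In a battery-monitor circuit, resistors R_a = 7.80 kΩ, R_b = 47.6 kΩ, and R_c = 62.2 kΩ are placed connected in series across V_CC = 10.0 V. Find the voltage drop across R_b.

V ≈ 4.05 V

Series total: ΣR = 7.80 + 47.6 + 62.2 = 117.6 kΩ.
By the voltage-divider rule, V = 10.0 × 47.60/117.6 = 4.048 V.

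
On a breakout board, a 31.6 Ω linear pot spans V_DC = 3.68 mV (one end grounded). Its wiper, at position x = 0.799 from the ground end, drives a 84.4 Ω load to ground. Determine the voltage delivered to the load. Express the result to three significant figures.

Lower segment x·R_p = 25.25 Ω; upper segment (1−x)·R_p = 6.352 Ω.
R_L loads the lower segment: effective lower R = 19.43 Ω.
Loaded-divider output: V_out = 3.68 × 0.7537 = 2.774 mV.

V_out ≈ 2.77 mV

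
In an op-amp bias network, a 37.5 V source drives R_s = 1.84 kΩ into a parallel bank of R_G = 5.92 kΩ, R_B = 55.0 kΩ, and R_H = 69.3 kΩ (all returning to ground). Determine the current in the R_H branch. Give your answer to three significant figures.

Equivalent of the parallel group: R_p = 4.962 kΩ.
Node voltage V_A = V_CC · R_p/(R_s + R_p) = 37.5 × 0.7295 = 27.36 V.
I(R_H) = V_A / R_H = 27.36/69.3 = 0.3947 mA.

I ≈ 0.395 mA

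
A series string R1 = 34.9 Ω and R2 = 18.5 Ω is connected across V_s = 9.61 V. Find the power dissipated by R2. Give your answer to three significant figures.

The common current is I = 9.61/53.40 = 0.1800 A.
P = I²R = 0.03239 × 18.5 = 0.5992 W.

P ≈ 0.599 W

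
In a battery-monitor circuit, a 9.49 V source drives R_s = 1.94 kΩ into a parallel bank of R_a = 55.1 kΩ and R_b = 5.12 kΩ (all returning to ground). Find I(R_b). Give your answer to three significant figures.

Equivalent of the parallel group: R_p = 4.685 kΩ.
V_A = 9.49 × 4.685/6.625 = 6.711 V.
Branch current I = V_A/R_b = 6.711/5.12 = 1.311 mA.

I ≈ 1.31 mA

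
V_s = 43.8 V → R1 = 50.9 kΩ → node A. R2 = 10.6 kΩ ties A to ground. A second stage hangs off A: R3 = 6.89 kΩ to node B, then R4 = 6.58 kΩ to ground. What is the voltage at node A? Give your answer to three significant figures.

V_A ≈ 4.57 V

Node A sees R2 in parallel with the series input of stage 2, R3 + R4 = 13.47 kΩ.
R2 ‖ (R3+R4) = 5.932 kΩ.
V_A = 43.8 × 5.932/(50.9 + 5.932) = 4.572 V.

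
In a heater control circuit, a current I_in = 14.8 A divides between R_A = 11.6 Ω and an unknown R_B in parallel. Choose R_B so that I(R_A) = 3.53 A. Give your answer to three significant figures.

The fraction through R_A equals R_B/(R_A+R_B).
With f = 0.2385, R_B = R_A · f/(1−f) = 11.6 × 0.3132 = 3.633 Ω.

R_B ≈ 3.63 Ω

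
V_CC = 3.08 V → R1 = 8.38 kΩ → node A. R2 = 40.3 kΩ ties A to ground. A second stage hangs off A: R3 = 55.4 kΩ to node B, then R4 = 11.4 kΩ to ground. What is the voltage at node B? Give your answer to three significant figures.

The second stage (R3 + R4 = 66.80 kΩ) loads node A in parallel with R2.
Effective lower resistance at A: R2 ‖ 66.80 = 25.14 kΩ.
V_A = 3.08 × 25.14/(8.38 + 25.14) = 2.310 V.
Stage 2 is unloaded, so V_B = V_A · R4/(R3+R4) = 2.310 × 11.4/66.80 = 0.3942 V.

V_B ≈ 0.394 V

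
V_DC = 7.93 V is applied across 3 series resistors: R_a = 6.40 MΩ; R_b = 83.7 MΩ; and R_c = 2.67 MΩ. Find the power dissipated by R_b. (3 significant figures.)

P ≈ 0.612 µW

Series current I = V_DC/ΣR = 7.93/92.77 = 0.08548 µA.
V(R_b) = I·R = 7.155 V; P = V·I = 7.155 × 0.08548 = 0.6116 µW.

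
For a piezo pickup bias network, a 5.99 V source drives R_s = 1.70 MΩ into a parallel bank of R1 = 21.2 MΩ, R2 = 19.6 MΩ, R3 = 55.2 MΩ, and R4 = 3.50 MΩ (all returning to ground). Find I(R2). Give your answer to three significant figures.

I ≈ 0.182 µA

Combine the parallel branches: R_p = (1/21.2 + 1/19.6 + 1/55.2 + 1/3.50)⁻¹ = 2.487 MΩ.
Node voltage V_A = V_s · R_p/(R_s + R_p) = 5.99 × 0.5940 = 3.558 V.
Branch current I = V_A/R2 = 3.558/19.6 = 0.1815 µA.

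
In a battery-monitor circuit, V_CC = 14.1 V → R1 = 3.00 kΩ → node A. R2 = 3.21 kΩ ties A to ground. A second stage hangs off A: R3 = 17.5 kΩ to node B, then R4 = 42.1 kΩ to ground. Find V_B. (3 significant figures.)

The second stage (R3 + R4 = 59.60 kΩ) loads node A in parallel with R2.
Effective lower resistance at A: R2 ‖ 59.60 = 3.046 kΩ.
V_A = 14.1 × 3.046/(3.00 + 3.046) = 7.104 V.
Stage 2 is unloaded, so V_B = V_A · R4/(R3+R4) = 7.104 × 42.1/59.60 = 5.018 V.

V_B ≈ 5.02 V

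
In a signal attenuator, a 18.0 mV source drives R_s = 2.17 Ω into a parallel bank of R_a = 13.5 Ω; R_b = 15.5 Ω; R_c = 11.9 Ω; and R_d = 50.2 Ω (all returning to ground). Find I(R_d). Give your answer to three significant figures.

I ≈ 0.235 mA

Equivalent of the parallel group: R_p = 4.123 Ω.
V_A = 18.0 × 4.123/6.293 = 11.79 mV.
I(R_d) = V_A / R_d = 11.79/50.2 = 0.2349 mA.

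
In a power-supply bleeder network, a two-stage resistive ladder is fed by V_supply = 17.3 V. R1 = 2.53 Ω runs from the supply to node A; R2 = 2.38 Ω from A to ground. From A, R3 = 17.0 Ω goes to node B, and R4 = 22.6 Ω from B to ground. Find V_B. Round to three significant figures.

V_B ≈ 4.64 V

Node A sees R2 in parallel with the series input of stage 2, R3 + R4 = 39.60 Ω.
Effective lower resistance at A: R2 ‖ 39.60 = 2.245 Ω.
So V_A = 17.3 × 0.4702 = 8.134 V.
Then the unloaded second divider: V_B = V_A × R4/(R3+R4) = 8.134 × 0.5707 = 4.642 V.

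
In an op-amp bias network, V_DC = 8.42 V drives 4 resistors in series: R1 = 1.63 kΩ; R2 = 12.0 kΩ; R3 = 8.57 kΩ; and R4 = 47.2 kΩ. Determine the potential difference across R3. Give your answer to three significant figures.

V ≈ 1.04 V

Series total: ΣR = 1.63 + 12.0 + 8.57 + 47.2 = 69.40 kΩ.
By the voltage-divider rule, V = 8.42 × 8.570/69.40 = 1.040 V.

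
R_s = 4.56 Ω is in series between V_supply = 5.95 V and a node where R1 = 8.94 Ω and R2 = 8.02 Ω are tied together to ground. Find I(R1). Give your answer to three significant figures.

Combine the parallel branches: R_p = (1/8.94 + 1/8.02)⁻¹ = 4.228 Ω.
Node voltage V_A = V_supply · R_p/(R_s + R_p) = 5.95 × 0.4811 = 2.862 V.
I(R1) = V_A / R1 = 2.862/8.94 = 0.3202 A.

I ≈ 0.320 A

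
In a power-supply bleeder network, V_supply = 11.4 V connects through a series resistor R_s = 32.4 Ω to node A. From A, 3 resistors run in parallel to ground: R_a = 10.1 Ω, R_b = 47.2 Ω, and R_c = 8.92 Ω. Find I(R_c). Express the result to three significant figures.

I ≈ 0.150 A

Parallel bank: R_p = 1/(1/10.1 + 1/47.2 + 1/8.92) = 4.305 Ω.
V_A by voltage divider: V_A = 11.4 × 4.305/(32.4 + 4.305) = 1.337 V.
I(R_c) = V_A / R_c = 1.337/8.92 = 0.1499 A.
(Equivalently: I_total = 0.3106 A, then current-divider fraction G_k/ΣG = 0.4826.)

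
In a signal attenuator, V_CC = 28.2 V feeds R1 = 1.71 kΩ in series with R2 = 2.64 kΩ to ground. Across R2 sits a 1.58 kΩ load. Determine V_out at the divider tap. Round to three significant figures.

V_out ≈ 10.3 V

R2 ‖ R_L = (2.64 × 1.58)/(2.64 + 1.58) = 0.9884 kΩ.
Then V_out = V_CC · R2'/(R1 + R2') = 28.2 × 0.9884/2.698 = 10.33 V.
(Unloaded it would be 17.1 V; the load pulls it down.)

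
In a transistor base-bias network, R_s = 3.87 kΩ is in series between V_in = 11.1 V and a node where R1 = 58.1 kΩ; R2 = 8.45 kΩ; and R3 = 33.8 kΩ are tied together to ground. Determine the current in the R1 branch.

Parallel bank: R_p = 1/(1/58.1 + 1/8.45 + 1/33.8) = 6.055 kΩ.
V_A by voltage divider: V_A = 11.1 × 6.055/(3.87 + 6.055) = 6.772 V.
I(R1) = V_A / R1 = 6.772/58.1 = 0.1166 mA.

I ≈ 0.117 mA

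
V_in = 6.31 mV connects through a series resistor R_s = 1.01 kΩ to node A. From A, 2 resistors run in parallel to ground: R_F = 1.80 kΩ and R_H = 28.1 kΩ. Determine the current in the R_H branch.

Combine the parallel branches: R_p = (1/1.80 + 1/28.1)⁻¹ = 1.692 kΩ.
V_A = 6.31 × 1.692/2.702 = 3.951 mV.
I(R_H) = V_A / R_H = 3.951/28.1 = 0.1406 µA.

I ≈ 0.141 µA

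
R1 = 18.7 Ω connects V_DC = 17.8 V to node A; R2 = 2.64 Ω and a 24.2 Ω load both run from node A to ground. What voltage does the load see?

R2 ‖ R_L = (2.64 × 24.2)/(2.64 + 24.2) = 2.380 Ω.
Then V_out = V_DC · R2'/(R1 + R2') = 17.8 × 2.380/21.08 = 2.010 V.
(Unloaded it would be 2.20 V; the load pulls it down.)

V_out ≈ 2.01 V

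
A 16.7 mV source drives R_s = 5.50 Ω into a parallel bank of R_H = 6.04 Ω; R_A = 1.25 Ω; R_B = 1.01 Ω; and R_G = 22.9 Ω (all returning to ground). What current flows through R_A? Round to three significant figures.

I ≈ 1.11 mA

Combine the parallel branches: R_p = (1/6.04 + 1/1.25 + 1/1.01 + 1/22.9)⁻¹ = 0.5002 Ω.
Node voltage V_A = V_DC · R_p/(R_s + R_p) = 16.7 × 0.08336 = 1.392 mV.
Branch current I = V_A/R_A = 1.392/1.25 = 1.114 mA.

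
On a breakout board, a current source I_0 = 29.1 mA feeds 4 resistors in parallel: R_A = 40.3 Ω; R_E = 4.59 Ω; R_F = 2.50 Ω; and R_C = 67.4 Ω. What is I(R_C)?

I ≈ 0.657 mA

Conductances: ΣG = 1/40.3 + 1/4.59 + 1/2.50 + 1/67.4 = 0.6575 (1/Ω).
R_C takes the fraction G_k/ΣG = 0.01484/0.6575 = 0.02256, so I = 29.1 × 0.02256 = 0.6566 mA.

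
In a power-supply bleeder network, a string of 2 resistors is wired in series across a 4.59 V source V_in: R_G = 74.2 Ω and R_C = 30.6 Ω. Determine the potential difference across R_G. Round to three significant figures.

V ≈ 3.25 V

ΣR = 74.2 + 30.6 = 104.8 Ω.
V = V_in · R/ΣR = 4.59 × 0.7080 = 3.250 V.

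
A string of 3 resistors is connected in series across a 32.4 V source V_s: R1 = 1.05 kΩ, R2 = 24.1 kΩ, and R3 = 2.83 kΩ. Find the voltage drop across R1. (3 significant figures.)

Series total: ΣR = 1.05 + 24.1 + 2.83 = 27.98 kΩ.
By the voltage-divider rule, V = 32.4 × 1.050/27.98 = 1.216 V.

V ≈ 1.22 V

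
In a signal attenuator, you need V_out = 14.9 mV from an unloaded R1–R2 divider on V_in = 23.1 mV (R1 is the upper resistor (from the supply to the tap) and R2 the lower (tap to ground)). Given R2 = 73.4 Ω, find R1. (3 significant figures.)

The divider ratio is R2/(R1+R2) = 14.9/23.1 = 0.6450.
R1 = R2·(1/k − 1) = 73.4 × 0.5503 = 40.39 Ω.

R1 ≈ 40.4 Ω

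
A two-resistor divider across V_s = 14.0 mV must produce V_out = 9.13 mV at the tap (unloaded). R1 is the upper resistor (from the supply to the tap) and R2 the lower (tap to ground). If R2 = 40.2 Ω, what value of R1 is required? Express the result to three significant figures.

Required fraction k = V_out/V_s = 0.6521.
R1 = R2·(1/k − 1) = 40.2 × 0.5334 = 21.44 Ω.

R1 ≈ 21.4 Ω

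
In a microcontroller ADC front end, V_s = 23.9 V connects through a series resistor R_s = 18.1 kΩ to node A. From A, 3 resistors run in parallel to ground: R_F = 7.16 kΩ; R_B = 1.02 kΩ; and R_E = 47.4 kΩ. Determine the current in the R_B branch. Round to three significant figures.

Parallel bank: R_p = 1/(1/7.16 + 1/1.02 + 1/47.4) = 0.8763 kΩ.
V_A = 23.9 × 0.8763/18.98 = 1.104 V.
I(R_B) = V_A / R_B = 1.104/1.02 = 1.082 mA.

I ≈ 1.08 mA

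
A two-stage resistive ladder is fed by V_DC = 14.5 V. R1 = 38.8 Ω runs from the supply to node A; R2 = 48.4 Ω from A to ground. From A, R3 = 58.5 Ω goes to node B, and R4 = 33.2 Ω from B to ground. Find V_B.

The second stage (R3 + R4 = 91.70 Ω) loads node A in parallel with R2.
Effective lower resistance at A: R2 ‖ 91.70 = 31.68 Ω.
First divider: V_A = V_DC · 31.68/(38.8 + 31.68) = 6.518 V.
Then the unloaded second divider: V_B = V_A × R4/(R3+R4) = 6.518 × 0.3621 = 2.360 V.

V_B ≈ 2.36 V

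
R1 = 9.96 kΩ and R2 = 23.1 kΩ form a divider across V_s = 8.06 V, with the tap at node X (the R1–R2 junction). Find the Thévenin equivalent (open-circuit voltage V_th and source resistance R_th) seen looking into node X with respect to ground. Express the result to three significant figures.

With X open, the divider is unloaded: V_th = 8.06 × 23.1/33.06 = 5.632 V.
Zeroing V_s shorts the top of R1 to ground, so R_th = R1 ‖ R2 = 6.959 kΩ.

V_th ≈ 5.63 V, R_th ≈ 6.96 kΩ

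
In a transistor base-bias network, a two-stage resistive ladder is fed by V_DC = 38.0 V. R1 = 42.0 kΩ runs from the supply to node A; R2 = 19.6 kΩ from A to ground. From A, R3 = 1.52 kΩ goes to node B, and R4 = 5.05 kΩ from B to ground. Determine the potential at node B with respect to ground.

The second stage (R3 + R4 = 6.570 kΩ) loads node A in parallel with R2.
R2 ‖ (R3+R4) = 4.921 kΩ.
So V_A = 38.0 × 0.1049 = 3.985 V.
Then the unloaded second divider: V_B = V_A × R4/(R3+R4) = 3.985 × 0.7686 = 3.063 V.

V_B ≈ 3.06 V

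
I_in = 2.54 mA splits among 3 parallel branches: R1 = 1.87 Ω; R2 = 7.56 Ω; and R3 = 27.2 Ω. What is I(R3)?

Conductances: ΣG = 1/1.87 + 1/7.56 + 1/27.2 = 0.7038 (1/Ω).
By the current-divider rule, I = I_in · G_k/ΣG = 2.54 × 0.05224 = 0.1327 mA.

I ≈ 0.133 mA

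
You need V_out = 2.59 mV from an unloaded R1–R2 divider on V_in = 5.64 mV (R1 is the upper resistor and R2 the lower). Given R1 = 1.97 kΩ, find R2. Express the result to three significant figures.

R2 ≈ 1.67 kΩ

V_out/V_in = R2/(R1+R2) = 0.4592.
Rearranging, R2 = R1·k/(1−k) = 1.97 × 0.8492 = 1.673 kΩ.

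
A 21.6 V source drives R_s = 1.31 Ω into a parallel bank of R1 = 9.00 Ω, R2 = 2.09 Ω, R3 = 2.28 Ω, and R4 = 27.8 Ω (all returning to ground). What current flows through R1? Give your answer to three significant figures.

I ≈ 1.00 A

Parallel bank: R_p = 1/(1/9.00 + 1/2.09 + 1/2.28 + 1/27.8) = 0.9397 Ω.
V_A = 21.6 × 0.9397/2.250 = 9.022 V.
Branch current I = V_A/R1 = 9.022/9.00 = 1.002 A.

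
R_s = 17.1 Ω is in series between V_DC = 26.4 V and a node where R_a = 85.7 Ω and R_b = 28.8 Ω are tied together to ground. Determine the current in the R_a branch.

I ≈ 0.172 A

Parallel bank: R_p = 1/(1/85.7 + 1/28.8) = 21.56 Ω.
V_A by voltage divider: V_A = 26.4 × 21.56/(17.1 + 21.56) = 14.72 V.
Branch current I = V_A/R_a = 14.72/85.7 = 0.1718 A.
(Check via current divider: I_total = 0.6829 A; share G_k/ΣG = 0.2515 → same result.)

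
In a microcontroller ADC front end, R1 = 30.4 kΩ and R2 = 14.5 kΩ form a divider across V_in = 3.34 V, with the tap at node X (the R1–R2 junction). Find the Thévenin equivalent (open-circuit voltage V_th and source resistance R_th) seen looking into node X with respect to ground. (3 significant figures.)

V_th ≈ 1.08 V, R_th ≈ 9.82 kΩ

V_th is the unloaded tap voltage: V_in · R2/(R1+R2) = 3.34 × 0.3229 = 1.079 V.
Looking into X with the source shorted: R_th = R1·R2/(R1+R2) = 30.40 × 14.5/44.90 = 9.817 kΩ.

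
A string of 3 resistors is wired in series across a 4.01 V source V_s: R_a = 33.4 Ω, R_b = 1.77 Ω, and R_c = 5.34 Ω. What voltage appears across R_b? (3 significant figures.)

V ≈ 0.175 V

ΣR = 33.4 + 1.77 + 5.34 = 40.51 Ω.
V = V_s · R/ΣR = 4.01 × 0.04369 = 0.1752 V.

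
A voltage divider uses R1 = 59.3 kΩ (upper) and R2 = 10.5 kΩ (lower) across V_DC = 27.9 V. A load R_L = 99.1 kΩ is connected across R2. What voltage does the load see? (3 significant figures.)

V_out ≈ 3.85 V

First combine the lower leg with the load: R2 ‖ R_L = 9.494 kΩ.
Then V_out = V_DC · R2'/(R1 + R2') = 27.9 × 9.494/68.79 = 3.850 V.
(Unloaded it would be 4.20 V; the load pulls it down.)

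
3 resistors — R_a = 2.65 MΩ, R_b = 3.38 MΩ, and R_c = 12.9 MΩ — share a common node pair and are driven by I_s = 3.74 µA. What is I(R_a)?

Conductances: ΣG = 1/2.65 + 1/3.38 + 1/12.9 = 0.7507 (1/MΩ).
R_a takes the fraction G_k/ΣG = 0.3774/0.7507 = 0.5027, so I = 3.74 × 0.5027 = 1.880 µA.

I ≈ 1.88 µA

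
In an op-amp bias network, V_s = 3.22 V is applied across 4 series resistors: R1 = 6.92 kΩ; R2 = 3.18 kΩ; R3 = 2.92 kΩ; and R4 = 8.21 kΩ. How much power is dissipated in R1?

Series current I = V_s/ΣR = 3.22/21.23 = 0.1517 mA.
V(R1) = I·R = 1.050 V; P = V·I = 1.050 × 0.1517 = 0.1592 mW.

P ≈ 0.159 mW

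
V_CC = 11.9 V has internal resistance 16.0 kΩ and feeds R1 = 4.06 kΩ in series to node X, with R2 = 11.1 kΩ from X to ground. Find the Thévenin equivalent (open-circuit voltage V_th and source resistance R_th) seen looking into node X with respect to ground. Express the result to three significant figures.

R1' = 16.0 + 4.06 = 20.06 kΩ (source resistance + R1).
With X open, the divider is unloaded: V_th = 11.9 × 11.1/31.16 = 4.239 V.
With V_CC suppressed (replaced by a short), R_th = R1' ‖ R2 = (20.06 × 11.1)/(20.06 + 11.1) = 7.146 kΩ.

V_th ≈ 4.24 V, R_th ≈ 7.15 kΩ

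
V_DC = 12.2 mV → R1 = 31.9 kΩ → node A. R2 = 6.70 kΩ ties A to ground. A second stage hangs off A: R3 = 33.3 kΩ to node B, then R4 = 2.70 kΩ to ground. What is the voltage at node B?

V_B ≈ 0.138 mV

Node A sees R2 in parallel with the series input of stage 2, R3 + R4 = 36.00 kΩ.
Effective lower resistance at A: R2 ‖ 36.00 = 5.649 kΩ.
So V_A = 12.2 × 0.1504 = 1.835 mV.
Then the unloaded second divider: V_B = V_A × R4/(R3+R4) = 1.835 × 0.07500 = 0.1376 mV.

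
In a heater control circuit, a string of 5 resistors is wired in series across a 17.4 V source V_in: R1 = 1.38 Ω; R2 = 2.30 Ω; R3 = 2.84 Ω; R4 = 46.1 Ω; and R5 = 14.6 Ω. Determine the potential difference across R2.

V ≈ 0.595 V

Series total: ΣR = 1.38 + 2.30 + 2.84 + 46.1 + 14.6 = 67.22 Ω.
Voltage divider: V = V_in · (2.300 / 67.22) = 17.4 × 0.03422 = 0.5954 V.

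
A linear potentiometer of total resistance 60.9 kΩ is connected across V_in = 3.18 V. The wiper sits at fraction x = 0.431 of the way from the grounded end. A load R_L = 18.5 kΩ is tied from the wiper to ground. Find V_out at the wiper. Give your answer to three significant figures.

V_out ≈ 0.758 V

The pot divides into 34.65 kΩ above the wiper and 26.25 kΩ below.
R_L loads the lower segment: effective lower R = 10.85 kΩ.
V_out = 3.18 × 10.85/(34.65 + 10.85) = 0.7584 V.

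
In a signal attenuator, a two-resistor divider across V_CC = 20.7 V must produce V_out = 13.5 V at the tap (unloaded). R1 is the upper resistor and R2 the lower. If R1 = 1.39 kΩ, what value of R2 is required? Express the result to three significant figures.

R2 ≈ 2.61 kΩ

Required fraction k = V_out/V_CC = 0.6522.
So R2 = R1 · V_out/(V_CC − V_out) = 1.39 × 13.5/(20.7 − 13.5) = 1.39 × 1.875 = 2.606 kΩ.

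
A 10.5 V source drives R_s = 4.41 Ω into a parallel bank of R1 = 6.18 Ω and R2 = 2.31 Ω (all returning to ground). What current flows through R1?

Equivalent of the parallel group: R_p = 1.681 Ω.
Node voltage V_A = V_DC · R_p/(R_s + R_p) = 10.5 × 0.2760 = 2.898 V.
Branch current I = V_A/R1 = 2.898/6.18 = 0.4690 A.

I ≈ 0.469 A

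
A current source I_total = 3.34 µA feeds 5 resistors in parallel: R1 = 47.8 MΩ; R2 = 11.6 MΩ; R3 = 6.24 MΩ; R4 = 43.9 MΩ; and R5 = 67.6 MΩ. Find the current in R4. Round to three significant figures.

ΣG = 1/47.8 + 1/11.6 + 1/6.24 + 1/43.9 + 1/67.6 = 0.3050.
Current divider: I(R4) = I_total · G_k/ΣG = 3.34 × (0.02278/0.3050) = 3.34 × 0.07470 = 0.2495 µA.

I ≈ 0.249 µA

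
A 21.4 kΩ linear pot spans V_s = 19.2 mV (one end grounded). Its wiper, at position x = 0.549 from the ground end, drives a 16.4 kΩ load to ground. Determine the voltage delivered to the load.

The pot divides into 9.651 kΩ above the wiper and 11.75 kΩ below.
Lower segment in parallel with the load: 11.75 ‖ 16.4 = 6.845 kΩ.
V_out = 19.2 × 6.845/(9.651 + 6.845) = 7.967 mV.

V_out ≈ 7.97 mV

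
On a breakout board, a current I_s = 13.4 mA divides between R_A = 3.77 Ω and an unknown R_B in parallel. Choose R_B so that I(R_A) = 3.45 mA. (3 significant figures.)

In a two-way split, I_A/I_s = R_B/(R_A + R_B).
3.45/13.4 = R_B/(R_A + R_B) → R_B = R_A · (0.2575)/(1 − 0.2575) = 3.77 × 0.3467 = 1.307 Ω.

R_B ≈ 1.31 Ω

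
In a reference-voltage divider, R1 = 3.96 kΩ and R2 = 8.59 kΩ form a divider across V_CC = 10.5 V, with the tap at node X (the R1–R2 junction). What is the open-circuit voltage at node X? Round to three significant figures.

V_th ≈ 7.19 V

V_th is the unloaded tap voltage: V_CC · R2/(R1+R2) = 10.5 × 0.6845 = 7.187 V.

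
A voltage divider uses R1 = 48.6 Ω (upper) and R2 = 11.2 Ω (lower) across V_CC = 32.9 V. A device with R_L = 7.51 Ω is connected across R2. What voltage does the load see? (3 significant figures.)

V_out ≈ 2.79 V

The load sits in parallel with R2, giving an effective lower resistance R2' = R2·R_L/(R2+R_L) = 4.496 Ω.
Now apply the divider: V_out = 32.9 × 0.08467 = 2.786 V.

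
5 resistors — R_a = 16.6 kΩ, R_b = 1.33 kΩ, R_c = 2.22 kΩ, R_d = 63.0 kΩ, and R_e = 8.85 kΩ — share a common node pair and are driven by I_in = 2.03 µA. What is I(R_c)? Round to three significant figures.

I ≈ 0.657 µA

ΣG = 1/16.6 + 1/1.33 + 1/2.22 + 1/63.0 + 1/8.85 = 1.391.
Current divider: I(R_c) = I_in · G_k/ΣG = 2.03 × (0.4505/1.391) = 2.03 × 0.3237 = 0.6572 µA.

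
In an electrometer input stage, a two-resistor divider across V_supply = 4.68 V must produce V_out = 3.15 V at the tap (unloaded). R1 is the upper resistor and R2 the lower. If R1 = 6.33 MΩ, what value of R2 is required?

V_out/V_supply = R2/(R1+R2) = 0.6731.
Rearranging, R2 = R1·k/(1−k) = 6.33 × 2.059 = 13.03 MΩ.

R2 ≈ 13.0 MΩ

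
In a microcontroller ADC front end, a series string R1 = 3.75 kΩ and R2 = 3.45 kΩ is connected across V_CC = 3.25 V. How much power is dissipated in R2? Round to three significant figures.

P ≈ 0.703 mW

The common current is I = 3.25/7.200 = 0.4514 mA.
V(R2) = I·R = 1.557 V; P = V·I = 1.557 × 0.4514 = 0.7029 mW.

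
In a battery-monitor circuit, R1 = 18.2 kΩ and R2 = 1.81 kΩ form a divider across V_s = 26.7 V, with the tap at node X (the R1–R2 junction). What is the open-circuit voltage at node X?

With X open, the divider is unloaded: V_th = 26.7 × 1.81/20.01 = 2.415 V.

V_th ≈ 2.42 V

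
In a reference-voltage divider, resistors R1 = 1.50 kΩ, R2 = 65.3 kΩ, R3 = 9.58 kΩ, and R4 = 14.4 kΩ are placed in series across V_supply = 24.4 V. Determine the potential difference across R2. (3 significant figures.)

Series total: ΣR = 1.50 + 65.3 + 9.58 + 14.4 = 90.78 kΩ.
By the voltage-divider rule, V = 24.4 × 65.30/90.78 = 17.55 V.

V ≈ 17.6 V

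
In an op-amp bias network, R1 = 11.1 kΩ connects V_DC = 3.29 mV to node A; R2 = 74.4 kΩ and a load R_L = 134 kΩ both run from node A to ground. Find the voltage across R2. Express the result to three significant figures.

V_out ≈ 2.67 mV

R2 ‖ R_L = (74.4 × 134)/(74.4 + 134) = 47.84 kΩ.
Voltage divider with the loaded lower leg: V_out = 3.29 × 47.84/(11.1 + 47.84) = 3.29 × 0.8117 = 2.670 mV.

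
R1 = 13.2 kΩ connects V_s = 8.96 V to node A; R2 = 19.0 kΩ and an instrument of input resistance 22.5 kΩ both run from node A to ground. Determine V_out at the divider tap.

First combine the lower leg with the load: R2 ‖ R_L = 10.30 kΩ.
Now apply the divider: V_out = 8.96 × 0.4383 = 3.927 V.

V_out ≈ 3.93 V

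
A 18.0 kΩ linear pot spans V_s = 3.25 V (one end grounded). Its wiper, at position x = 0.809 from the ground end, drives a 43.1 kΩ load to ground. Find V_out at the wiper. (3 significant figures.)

V_out ≈ 2.47 V

Split the track: R_lower = x·R_p = 14.56 kΩ, R_upper = (1−x)·R_p = 3.438 kΩ.
R_L loads the lower segment: effective lower R = 10.88 kΩ.
Then V_out = V_s · 10.88/(3.438 + 10.88) = 2.470 V.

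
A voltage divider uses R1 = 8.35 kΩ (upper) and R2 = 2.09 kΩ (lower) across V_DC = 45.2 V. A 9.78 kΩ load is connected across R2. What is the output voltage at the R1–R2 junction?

V_out ≈ 7.73 V

First combine the lower leg with the load: R2 ‖ R_L = 1.722 kΩ.
Voltage divider with the loaded lower leg: V_out = 45.2 × 1.722/(8.35 + 1.722) = 45.2 × 0.1710 = 7.728 V.
(Unloaded it would be 9.05 V; the load pulls it down.)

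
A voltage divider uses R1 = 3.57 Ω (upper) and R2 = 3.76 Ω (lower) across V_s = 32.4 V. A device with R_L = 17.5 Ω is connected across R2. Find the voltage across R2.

R2 ‖ R_L = (3.76 × 17.5)/(3.76 + 17.5) = 3.095 Ω.
Voltage divider with the loaded lower leg: V_out = 32.4 × 3.095/(3.57 + 3.095) = 32.4 × 0.4644 = 15.05 V.

V_out ≈ 15.0 V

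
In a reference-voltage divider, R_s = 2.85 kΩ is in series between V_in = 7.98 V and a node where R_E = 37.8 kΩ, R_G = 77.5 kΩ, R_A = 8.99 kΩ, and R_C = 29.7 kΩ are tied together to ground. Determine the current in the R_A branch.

I ≈ 0.582 mA

Combine the parallel branches: R_p = (1/37.8 + 1/77.5 + 1/8.99 + 1/29.7)⁻¹ = 5.427 kΩ.
V_A by voltage divider: V_A = 7.98 × 5.427/(2.85 + 5.427) = 5.232 V.
Branch current I = V_A/R_A = 5.232/8.99 = 0.5820 mA.
(Equivalently: I_total = 0.9641 mA, then current-divider fraction G_k/ΣG = 0.6037.)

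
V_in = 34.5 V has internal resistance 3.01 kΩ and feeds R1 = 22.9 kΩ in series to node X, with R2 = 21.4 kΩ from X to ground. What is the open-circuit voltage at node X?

R1' = 3.01 + 22.9 = 25.91 kΩ (source resistance + R1).
With X open, the divider is unloaded: V_th = 34.5 × 21.4/47.31 = 15.61 V.

V_th ≈ 15.6 V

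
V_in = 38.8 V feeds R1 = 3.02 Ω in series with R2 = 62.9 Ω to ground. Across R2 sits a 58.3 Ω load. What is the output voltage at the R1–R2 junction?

R2 ‖ R_L = (62.9 × 58.3)/(62.9 + 58.3) = 30.26 Ω.
Voltage divider with the loaded lower leg: V_out = 38.8 × 30.26/(3.02 + 30.26) = 38.8 × 0.9092 = 35.28 V.
(Unloaded it would be 37.0 V; the load pulls it down.)

V_out ≈ 35.3 V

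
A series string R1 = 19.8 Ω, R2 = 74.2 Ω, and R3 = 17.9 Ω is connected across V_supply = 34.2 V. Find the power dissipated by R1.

The common current is I = 34.2/111.9 = 0.3056 A.
P = I²R = 0.09341 × 19.8 = 1.850 W.

P ≈ 1.85 W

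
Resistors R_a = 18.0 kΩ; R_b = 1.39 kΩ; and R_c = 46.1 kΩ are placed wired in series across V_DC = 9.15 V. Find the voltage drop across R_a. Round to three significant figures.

V ≈ 2.51 V

Total series resistance ΣR = 18.0 + 1.39 + 46.1 = 65.49 kΩ.
Voltage divider: V = V_DC · (18.00 / 65.49) = 9.15 × 0.2749 = 2.515 V.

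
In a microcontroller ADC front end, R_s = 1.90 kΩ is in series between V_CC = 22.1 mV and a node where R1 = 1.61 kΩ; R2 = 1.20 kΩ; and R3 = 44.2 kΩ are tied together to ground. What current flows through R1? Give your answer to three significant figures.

Combine the parallel branches: R_p = (1/1.61 + 1/1.20 + 1/44.2)⁻¹ = 0.6770 kΩ.
V_A = 22.1 × 0.6770/2.577 = 5.806 mV.
I(R1) = V_A / R1 = 5.806/1.61 = 3.606 µA.
(Equivalently: I_total = 8.576 µA, then current-divider fraction G_k/ΣG = 0.4205.)

I ≈ 3.61 µA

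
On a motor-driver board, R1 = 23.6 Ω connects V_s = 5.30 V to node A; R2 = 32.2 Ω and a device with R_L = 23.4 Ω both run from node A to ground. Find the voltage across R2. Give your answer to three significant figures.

R2 ‖ R_L = (32.2 × 23.4)/(32.2 + 23.4) = 13.55 Ω.
Then V_out = V_s · R2'/(R1 + R2') = 5.30 × 13.55/37.15 = 1.933 V.

V_out ≈ 1.93 V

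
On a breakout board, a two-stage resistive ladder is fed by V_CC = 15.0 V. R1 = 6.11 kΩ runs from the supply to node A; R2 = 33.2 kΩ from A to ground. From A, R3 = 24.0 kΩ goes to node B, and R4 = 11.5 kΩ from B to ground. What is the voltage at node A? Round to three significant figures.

Looking into the second stage from A: R3 + R4 = 35.50 kΩ appears in parallel with R2.
Effective lower resistance at A: R2 ‖ 35.50 = 17.16 kΩ.
First divider: V_A = V_CC · 17.16/(6.11 + 17.16) = 11.06 V.

V_A ≈ 11.1 V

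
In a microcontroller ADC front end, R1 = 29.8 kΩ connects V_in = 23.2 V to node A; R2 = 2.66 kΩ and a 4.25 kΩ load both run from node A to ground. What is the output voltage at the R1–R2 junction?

The load sits in parallel with R2, giving an effective lower resistance R2' = R2·R_L/(R2+R_L) = 1.636 kΩ.
Then V_out = V_in · R2'/(R1 + R2') = 23.2 × 1.636/31.44 = 1.207 V.

V_out ≈ 1.21 V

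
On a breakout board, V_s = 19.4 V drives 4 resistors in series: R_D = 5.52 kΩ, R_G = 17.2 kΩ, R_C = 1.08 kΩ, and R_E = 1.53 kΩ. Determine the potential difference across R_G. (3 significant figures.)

Series total: ΣR = 5.52 + 17.2 + 1.08 + 1.53 = 25.33 kΩ.
Voltage divider: V = V_s · (17.20 / 25.33) = 19.4 × 0.6790 = 13.17 V.

V ≈ 13.2 V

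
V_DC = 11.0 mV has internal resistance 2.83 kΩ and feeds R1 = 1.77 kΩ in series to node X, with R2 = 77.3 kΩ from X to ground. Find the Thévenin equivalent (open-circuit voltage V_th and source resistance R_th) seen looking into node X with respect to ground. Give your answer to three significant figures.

R1' = 2.83 + 1.77 = 4.600 kΩ (source resistance + R1).
With X open, the divider is unloaded: V_th = 11.0 × 77.3/81.90 = 10.38 mV.
With V_DC suppressed (replaced by a short), R_th = R1' ‖ R2 = (4.600 × 77.3)/(4.600 + 77.3) = 4.342 kΩ.

V_th ≈ 10.4 mV, R_th ≈ 4.34 kΩ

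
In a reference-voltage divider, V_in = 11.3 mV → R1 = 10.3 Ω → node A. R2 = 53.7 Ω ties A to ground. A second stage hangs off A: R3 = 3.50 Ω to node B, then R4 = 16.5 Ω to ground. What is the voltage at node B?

The second stage (R3 + R4 = 20.00 Ω) loads node A in parallel with R2.
Effective lower resistance at A: R2 ‖ 20.00 = 14.57 Ω.
V_A = 11.3 × 14.57/(10.3 + 14.57) = 6.621 mV.
Then the unloaded second divider: V_B = V_A × R4/(R3+R4) = 6.621 × 0.8250 = 5.462 mV.

V_B ≈ 5.46 mV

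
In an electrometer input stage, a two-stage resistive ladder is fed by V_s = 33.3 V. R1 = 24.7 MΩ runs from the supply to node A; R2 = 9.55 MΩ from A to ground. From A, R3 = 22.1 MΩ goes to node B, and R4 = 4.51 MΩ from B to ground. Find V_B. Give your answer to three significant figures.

V_B ≈ 1.25 V

The second stage (R3 + R4 = 26.61 MΩ) loads node A in parallel with R2.
R2 ‖ (R3+R4) = 7.028 MΩ.
First divider: V_A = V_s · 7.028/(24.7 + 7.028) = 7.376 V.
Then the unloaded second divider: V_B = V_A × R4/(R3+R4) = 7.376 × 0.1695 = 1.250 V.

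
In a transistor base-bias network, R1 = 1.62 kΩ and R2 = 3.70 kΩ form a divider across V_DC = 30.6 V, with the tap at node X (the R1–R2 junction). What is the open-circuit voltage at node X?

V_th ≈ 21.3 V

With X open, the divider is unloaded: V_th = 30.6 × 3.70/5.320 = 21.28 V.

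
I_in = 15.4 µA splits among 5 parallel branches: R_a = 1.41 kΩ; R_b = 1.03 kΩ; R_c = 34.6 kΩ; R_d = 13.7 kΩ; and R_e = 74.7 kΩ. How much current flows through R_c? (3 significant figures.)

I ≈ 0.248 µA

ΣG = 1/1.41 + 1/1.03 + 1/34.6 + 1/13.7 + 1/74.7 = 1.795.
By the current-divider rule, I = I_in · G_k/ΣG = 15.4 × 0.01610 = 0.2479 µA.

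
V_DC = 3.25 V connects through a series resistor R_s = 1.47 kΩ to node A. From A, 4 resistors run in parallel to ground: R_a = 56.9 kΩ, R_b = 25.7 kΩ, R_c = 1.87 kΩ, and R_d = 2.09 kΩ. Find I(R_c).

I ≈ 0.676 mA

Combine the parallel branches: R_p = (1/56.9 + 1/25.7 + 1/1.87 + 1/2.09)⁻¹ = 0.9348 kΩ.
V_A by voltage divider: V_A = 3.25 × 0.9348/(1.47 + 0.9348) = 1.263 V.
Branch current I = V_A/R_c = 1.263/1.87 = 0.6756 mA.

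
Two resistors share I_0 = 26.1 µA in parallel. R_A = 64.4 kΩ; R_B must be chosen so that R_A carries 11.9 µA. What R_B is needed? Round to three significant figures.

The fraction through R_A equals R_B/(R_A+R_B).
11.9/26.1 = R_B/(R_A + R_B) → R_B = R_A · (0.4559)/(1 − 0.4559) = 64.4 × 0.8380 = 53.97 kΩ.

R_B ≈ 54.0 kΩ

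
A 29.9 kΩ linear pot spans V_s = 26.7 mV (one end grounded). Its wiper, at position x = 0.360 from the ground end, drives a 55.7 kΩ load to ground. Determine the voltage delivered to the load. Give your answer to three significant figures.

V_out ≈ 8.55 mV

Lower segment x·R_p = 10.76 kΩ; upper segment (1−x)·R_p = 19.14 kΩ.
Lower segment in parallel with the load: 10.76 ‖ 55.7 = 9.021 kΩ.
Then V_out = V_s · 9.021/(19.14 + 9.021) = 8.554 mV.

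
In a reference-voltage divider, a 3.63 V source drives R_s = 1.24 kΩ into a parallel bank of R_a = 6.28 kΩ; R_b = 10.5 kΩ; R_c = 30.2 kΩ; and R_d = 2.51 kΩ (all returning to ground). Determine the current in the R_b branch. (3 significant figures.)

Parallel bank: R_p = 1/(1/6.28 + 1/10.5 + 1/30.2 + 1/2.51) = 1.458 kΩ.
V_A by voltage divider: V_A = 3.63 × 1.458/(1.24 + 1.458) = 1.961 V.
I(R_b) = V_A / R_b = 1.961/10.5 = 0.1868 mA.
(Check via current divider: I_total = 1.346 mA; share G_k/ΣG = 0.1388 → same result.)

I ≈ 0.187 mA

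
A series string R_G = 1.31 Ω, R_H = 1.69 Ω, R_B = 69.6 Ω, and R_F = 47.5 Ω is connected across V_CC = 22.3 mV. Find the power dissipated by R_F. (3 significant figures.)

Series current I = V_CC/ΣR = 22.3/120.1 = 0.1857 mA.
P = I²R = 0.03448 × 47.5 = 1.638 µW.

P ≈ 1.64 µW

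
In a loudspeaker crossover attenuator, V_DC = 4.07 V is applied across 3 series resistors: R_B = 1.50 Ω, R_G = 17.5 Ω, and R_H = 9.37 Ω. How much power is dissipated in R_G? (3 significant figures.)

ΣR = 28.37 Ω → I = 4.07/28.37 = 0.1435 A.
V(R_G) = I·R = 2.511 V; P = V·I = 2.511 × 0.1435 = 0.3602 W.

P ≈ 0.360 W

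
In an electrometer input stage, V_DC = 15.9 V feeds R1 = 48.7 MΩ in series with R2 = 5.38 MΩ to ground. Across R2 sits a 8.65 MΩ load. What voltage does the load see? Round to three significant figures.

The load sits in parallel with R2, giving an effective lower resistance R2' = R2·R_L/(R2+R_L) = 3.317 MΩ.
Voltage divider with the loaded lower leg: V_out = 15.9 × 3.317/(48.7 + 3.317) = 15.9 × 0.06377 = 1.014 V.
(Unloaded it would be 1.58 V; the load pulls it down.)

V_out ≈ 1.01 V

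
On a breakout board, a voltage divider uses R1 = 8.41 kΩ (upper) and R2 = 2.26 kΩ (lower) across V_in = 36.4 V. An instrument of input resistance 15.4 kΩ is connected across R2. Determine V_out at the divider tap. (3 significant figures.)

V_out ≈ 6.91 V

First combine the lower leg with the load: R2 ‖ R_L = 1.971 kΩ.
Now apply the divider: V_out = 36.4 × 0.1898 = 6.911 V.
(Unloaded it would be 7.71 V; the load pulls it down.)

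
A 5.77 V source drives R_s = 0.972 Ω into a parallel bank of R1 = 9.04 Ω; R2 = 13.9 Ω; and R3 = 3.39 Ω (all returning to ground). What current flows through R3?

I ≈ 1.16 A

Equivalent of the parallel group: R_p = 2.094 Ω.
Node voltage V_A = V_s · R_p/(R_s + R_p) = 5.77 × 0.6830 = 3.941 V.
Branch current I = V_A/R3 = 3.941/3.39 = 1.162 A.
(Check via current divider: I_total = 1.882 A; share G_k/ΣG = 0.6177 → same result.)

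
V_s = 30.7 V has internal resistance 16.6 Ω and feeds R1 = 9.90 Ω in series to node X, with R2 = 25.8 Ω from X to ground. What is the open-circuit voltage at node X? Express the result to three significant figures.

V_th ≈ 15.1 V

R1' = 16.6 + 9.90 = 26.50 Ω (source resistance + R1).
Open-circuit (no load on X): V_th = V_s · R2/(R1' + R2) = 30.7 × 25.8/(26.50 + 25.8) = 15.14 V.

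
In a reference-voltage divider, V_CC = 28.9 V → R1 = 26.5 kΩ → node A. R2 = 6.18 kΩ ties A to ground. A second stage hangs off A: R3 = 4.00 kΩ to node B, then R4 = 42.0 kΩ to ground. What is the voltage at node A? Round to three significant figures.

Node A sees R2 in parallel with the series input of stage 2, R3 + R4 = 46.00 kΩ.
Effective lower resistance at A: R2 ‖ 46.00 = 5.448 kΩ.
V_A = 28.9 × 5.448/(26.5 + 5.448) = 4.928 V.

V_A ≈ 4.93 V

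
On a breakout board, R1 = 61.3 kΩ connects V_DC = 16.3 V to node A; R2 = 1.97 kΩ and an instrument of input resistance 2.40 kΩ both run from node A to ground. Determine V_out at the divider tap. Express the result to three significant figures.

V_out ≈ 0.283 V

The load sits in parallel with R2, giving an effective lower resistance R2' = R2·R_L/(R2+R_L) = 1.082 kΩ.
Voltage divider with the loaded lower leg: V_out = 16.3 × 1.082/(61.3 + 1.082) = 16.3 × 0.01734 = 0.2827 V.
(Unloaded it would be 0.508 V; the load pulls it down.)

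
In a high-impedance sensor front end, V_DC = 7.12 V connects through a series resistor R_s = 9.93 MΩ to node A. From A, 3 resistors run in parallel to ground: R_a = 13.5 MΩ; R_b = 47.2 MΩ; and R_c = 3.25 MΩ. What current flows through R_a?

Parallel bank: R_p = 1/(1/13.5 + 1/47.2 + 1/3.25) = 2.482 MΩ.
V_A = 7.12 × 2.482/12.41 = 1.424 V.
Branch current I = V_A/R_a = 1.424/13.5 = 0.1055 µA.
(Check via current divider: I_total = 0.5737 µA; share G_k/ΣG = 0.1838 → same result.)

I ≈ 0.105 µA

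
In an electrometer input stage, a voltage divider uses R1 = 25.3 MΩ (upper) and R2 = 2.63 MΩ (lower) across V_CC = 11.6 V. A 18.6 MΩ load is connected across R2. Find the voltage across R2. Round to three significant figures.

First combine the lower leg with the load: R2 ‖ R_L = 2.304 MΩ.
Then V_out = V_CC · R2'/(R1 + R2') = 11.6 × 2.304/27.60 = 0.9683 V.

V_out ≈ 0.968 V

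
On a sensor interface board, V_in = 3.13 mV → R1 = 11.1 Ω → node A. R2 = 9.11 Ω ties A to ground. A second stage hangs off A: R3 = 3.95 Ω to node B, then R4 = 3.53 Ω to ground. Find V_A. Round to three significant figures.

Node A sees R2 in parallel with the series input of stage 2, R3 + R4 = 7.480 Ω.
Effective lower resistance at A: R2 ‖ 7.480 = 4.107 Ω.
First divider: V_A = V_in · 4.107/(11.1 + 4.107) = 0.8454 mV.

V_A ≈ 0.845 mV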